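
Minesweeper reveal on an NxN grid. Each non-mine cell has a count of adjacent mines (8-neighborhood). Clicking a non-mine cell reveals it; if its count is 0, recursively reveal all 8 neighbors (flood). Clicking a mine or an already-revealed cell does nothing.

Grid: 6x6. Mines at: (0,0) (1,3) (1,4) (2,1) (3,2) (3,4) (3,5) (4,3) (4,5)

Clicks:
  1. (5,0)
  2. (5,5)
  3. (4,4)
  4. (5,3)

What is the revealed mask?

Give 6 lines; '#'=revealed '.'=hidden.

Click 1 (5,0) count=0: revealed 8 new [(3,0) (3,1) (4,0) (4,1) (4,2) (5,0) (5,1) (5,2)] -> total=8
Click 2 (5,5) count=1: revealed 1 new [(5,5)] -> total=9
Click 3 (4,4) count=4: revealed 1 new [(4,4)] -> total=10
Click 4 (5,3) count=1: revealed 1 new [(5,3)] -> total=11

Answer: ......
......
......
##....
###.#.
####.#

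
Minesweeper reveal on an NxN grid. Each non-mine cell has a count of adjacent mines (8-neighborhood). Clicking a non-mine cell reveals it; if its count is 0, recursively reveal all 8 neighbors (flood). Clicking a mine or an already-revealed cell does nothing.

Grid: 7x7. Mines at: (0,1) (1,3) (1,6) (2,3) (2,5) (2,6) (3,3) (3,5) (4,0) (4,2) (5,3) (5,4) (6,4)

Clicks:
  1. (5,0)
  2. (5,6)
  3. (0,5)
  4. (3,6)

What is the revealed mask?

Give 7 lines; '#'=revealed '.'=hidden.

Answer: .....#.
.......
.......
......#
.....##
#....##
.....##

Derivation:
Click 1 (5,0) count=1: revealed 1 new [(5,0)] -> total=1
Click 2 (5,6) count=0: revealed 6 new [(4,5) (4,6) (5,5) (5,6) (6,5) (6,6)] -> total=7
Click 3 (0,5) count=1: revealed 1 new [(0,5)] -> total=8
Click 4 (3,6) count=3: revealed 1 new [(3,6)] -> total=9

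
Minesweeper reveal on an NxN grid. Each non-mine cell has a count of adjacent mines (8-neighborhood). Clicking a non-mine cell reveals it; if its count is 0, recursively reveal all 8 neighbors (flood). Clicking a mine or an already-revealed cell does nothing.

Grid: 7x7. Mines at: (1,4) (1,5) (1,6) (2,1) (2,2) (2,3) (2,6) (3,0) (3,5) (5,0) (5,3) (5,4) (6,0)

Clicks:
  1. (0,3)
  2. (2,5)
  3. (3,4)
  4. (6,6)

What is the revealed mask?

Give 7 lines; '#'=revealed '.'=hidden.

Click 1 (0,3) count=1: revealed 1 new [(0,3)] -> total=1
Click 2 (2,5) count=5: revealed 1 new [(2,5)] -> total=2
Click 3 (3,4) count=2: revealed 1 new [(3,4)] -> total=3
Click 4 (6,6) count=0: revealed 6 new [(4,5) (4,6) (5,5) (5,6) (6,5) (6,6)] -> total=9

Answer: ...#...
.......
.....#.
....#..
.....##
.....##
.....##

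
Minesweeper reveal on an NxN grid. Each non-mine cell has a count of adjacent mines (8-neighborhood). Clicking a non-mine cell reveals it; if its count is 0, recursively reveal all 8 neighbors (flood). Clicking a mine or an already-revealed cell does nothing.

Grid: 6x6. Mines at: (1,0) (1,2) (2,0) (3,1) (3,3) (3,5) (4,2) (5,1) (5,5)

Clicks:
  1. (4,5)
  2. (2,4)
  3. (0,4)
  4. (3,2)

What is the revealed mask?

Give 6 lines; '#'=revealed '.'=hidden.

Click 1 (4,5) count=2: revealed 1 new [(4,5)] -> total=1
Click 2 (2,4) count=2: revealed 1 new [(2,4)] -> total=2
Click 3 (0,4) count=0: revealed 8 new [(0,3) (0,4) (0,5) (1,3) (1,4) (1,5) (2,3) (2,5)] -> total=10
Click 4 (3,2) count=3: revealed 1 new [(3,2)] -> total=11

Answer: ...###
...###
...###
..#...
.....#
......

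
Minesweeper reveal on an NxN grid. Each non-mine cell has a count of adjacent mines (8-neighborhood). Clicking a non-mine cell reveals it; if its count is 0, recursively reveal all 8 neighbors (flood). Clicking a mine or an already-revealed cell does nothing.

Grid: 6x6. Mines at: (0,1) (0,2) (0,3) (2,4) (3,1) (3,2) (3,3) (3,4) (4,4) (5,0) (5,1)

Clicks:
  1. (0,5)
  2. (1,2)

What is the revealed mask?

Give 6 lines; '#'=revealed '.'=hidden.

Answer: ....##
..#.##
......
......
......
......

Derivation:
Click 1 (0,5) count=0: revealed 4 new [(0,4) (0,5) (1,4) (1,5)] -> total=4
Click 2 (1,2) count=3: revealed 1 new [(1,2)] -> total=5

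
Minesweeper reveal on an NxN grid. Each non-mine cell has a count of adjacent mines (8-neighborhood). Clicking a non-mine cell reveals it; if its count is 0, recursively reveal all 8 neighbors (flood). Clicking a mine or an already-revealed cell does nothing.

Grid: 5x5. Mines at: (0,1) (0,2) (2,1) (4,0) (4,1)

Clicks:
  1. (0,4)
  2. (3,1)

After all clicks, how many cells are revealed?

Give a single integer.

Click 1 (0,4) count=0: revealed 14 new [(0,3) (0,4) (1,2) (1,3) (1,4) (2,2) (2,3) (2,4) (3,2) (3,3) (3,4) (4,2) (4,3) (4,4)] -> total=14
Click 2 (3,1) count=3: revealed 1 new [(3,1)] -> total=15

Answer: 15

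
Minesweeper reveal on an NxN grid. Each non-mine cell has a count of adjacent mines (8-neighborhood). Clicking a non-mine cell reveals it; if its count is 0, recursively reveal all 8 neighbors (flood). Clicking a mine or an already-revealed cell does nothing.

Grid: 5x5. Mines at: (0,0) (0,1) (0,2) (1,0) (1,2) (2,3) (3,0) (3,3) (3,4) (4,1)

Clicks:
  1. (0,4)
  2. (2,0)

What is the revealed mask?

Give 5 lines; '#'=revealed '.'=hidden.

Click 1 (0,4) count=0: revealed 4 new [(0,3) (0,4) (1,3) (1,4)] -> total=4
Click 2 (2,0) count=2: revealed 1 new [(2,0)] -> total=5

Answer: ...##
...##
#....
.....
.....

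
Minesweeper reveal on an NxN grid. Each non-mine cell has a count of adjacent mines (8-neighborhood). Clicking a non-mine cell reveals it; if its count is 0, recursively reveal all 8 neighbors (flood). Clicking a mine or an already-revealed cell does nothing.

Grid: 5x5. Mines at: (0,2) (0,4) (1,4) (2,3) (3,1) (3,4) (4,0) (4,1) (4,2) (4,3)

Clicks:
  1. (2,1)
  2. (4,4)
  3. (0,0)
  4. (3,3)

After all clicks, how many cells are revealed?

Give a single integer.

Answer: 8

Derivation:
Click 1 (2,1) count=1: revealed 1 new [(2,1)] -> total=1
Click 2 (4,4) count=2: revealed 1 new [(4,4)] -> total=2
Click 3 (0,0) count=0: revealed 5 new [(0,0) (0,1) (1,0) (1,1) (2,0)] -> total=7
Click 4 (3,3) count=4: revealed 1 new [(3,3)] -> total=8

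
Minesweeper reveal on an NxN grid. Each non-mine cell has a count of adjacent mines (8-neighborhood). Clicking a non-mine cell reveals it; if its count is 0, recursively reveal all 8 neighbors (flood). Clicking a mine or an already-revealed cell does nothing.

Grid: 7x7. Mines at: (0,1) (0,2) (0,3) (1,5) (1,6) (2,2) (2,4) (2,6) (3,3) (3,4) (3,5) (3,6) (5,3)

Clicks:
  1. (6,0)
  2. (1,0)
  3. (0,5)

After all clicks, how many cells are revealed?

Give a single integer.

Click 1 (6,0) count=0: revealed 16 new [(1,0) (1,1) (2,0) (2,1) (3,0) (3,1) (3,2) (4,0) (4,1) (4,2) (5,0) (5,1) (5,2) (6,0) (6,1) (6,2)] -> total=16
Click 2 (1,0) count=1: revealed 0 new [(none)] -> total=16
Click 3 (0,5) count=2: revealed 1 new [(0,5)] -> total=17

Answer: 17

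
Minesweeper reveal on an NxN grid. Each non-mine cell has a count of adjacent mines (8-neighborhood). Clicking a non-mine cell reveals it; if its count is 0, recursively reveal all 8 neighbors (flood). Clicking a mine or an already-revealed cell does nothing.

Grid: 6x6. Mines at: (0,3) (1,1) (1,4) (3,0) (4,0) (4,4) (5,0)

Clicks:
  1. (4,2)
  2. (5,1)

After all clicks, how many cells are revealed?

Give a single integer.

Answer: 12

Derivation:
Click 1 (4,2) count=0: revealed 12 new [(2,1) (2,2) (2,3) (3,1) (3,2) (3,3) (4,1) (4,2) (4,3) (5,1) (5,2) (5,3)] -> total=12
Click 2 (5,1) count=2: revealed 0 new [(none)] -> total=12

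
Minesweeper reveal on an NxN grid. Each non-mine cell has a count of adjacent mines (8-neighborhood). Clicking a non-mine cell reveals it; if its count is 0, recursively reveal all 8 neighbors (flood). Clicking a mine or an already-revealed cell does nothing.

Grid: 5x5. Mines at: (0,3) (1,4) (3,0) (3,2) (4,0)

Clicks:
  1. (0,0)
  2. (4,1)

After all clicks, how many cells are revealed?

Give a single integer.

Click 1 (0,0) count=0: revealed 9 new [(0,0) (0,1) (0,2) (1,0) (1,1) (1,2) (2,0) (2,1) (2,2)] -> total=9
Click 2 (4,1) count=3: revealed 1 new [(4,1)] -> total=10

Answer: 10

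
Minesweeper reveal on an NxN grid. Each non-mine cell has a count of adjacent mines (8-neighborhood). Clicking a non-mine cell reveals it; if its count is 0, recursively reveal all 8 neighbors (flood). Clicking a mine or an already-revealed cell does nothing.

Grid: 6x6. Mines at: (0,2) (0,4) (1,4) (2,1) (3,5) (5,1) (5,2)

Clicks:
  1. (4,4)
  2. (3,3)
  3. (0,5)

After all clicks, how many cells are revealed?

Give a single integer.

Answer: 10

Derivation:
Click 1 (4,4) count=1: revealed 1 new [(4,4)] -> total=1
Click 2 (3,3) count=0: revealed 8 new [(2,2) (2,3) (2,4) (3,2) (3,3) (3,4) (4,2) (4,3)] -> total=9
Click 3 (0,5) count=2: revealed 1 new [(0,5)] -> total=10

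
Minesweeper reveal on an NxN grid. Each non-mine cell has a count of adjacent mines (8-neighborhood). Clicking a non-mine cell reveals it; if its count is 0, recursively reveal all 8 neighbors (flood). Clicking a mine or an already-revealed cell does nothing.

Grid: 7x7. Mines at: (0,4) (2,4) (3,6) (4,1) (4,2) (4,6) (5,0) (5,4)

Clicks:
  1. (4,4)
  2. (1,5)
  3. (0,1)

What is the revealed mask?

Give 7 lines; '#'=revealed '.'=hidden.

Answer: ####...
####.#.
####...
####...
....#..
.......
.......

Derivation:
Click 1 (4,4) count=1: revealed 1 new [(4,4)] -> total=1
Click 2 (1,5) count=2: revealed 1 new [(1,5)] -> total=2
Click 3 (0,1) count=0: revealed 16 new [(0,0) (0,1) (0,2) (0,3) (1,0) (1,1) (1,2) (1,3) (2,0) (2,1) (2,2) (2,3) (3,0) (3,1) (3,2) (3,3)] -> total=18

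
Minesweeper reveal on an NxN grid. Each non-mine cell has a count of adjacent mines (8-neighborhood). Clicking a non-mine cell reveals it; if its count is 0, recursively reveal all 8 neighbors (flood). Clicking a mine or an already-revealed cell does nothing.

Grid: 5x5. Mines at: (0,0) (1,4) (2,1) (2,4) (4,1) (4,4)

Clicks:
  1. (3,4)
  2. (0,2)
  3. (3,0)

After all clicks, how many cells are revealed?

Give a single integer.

Click 1 (3,4) count=2: revealed 1 new [(3,4)] -> total=1
Click 2 (0,2) count=0: revealed 6 new [(0,1) (0,2) (0,3) (1,1) (1,2) (1,3)] -> total=7
Click 3 (3,0) count=2: revealed 1 new [(3,0)] -> total=8

Answer: 8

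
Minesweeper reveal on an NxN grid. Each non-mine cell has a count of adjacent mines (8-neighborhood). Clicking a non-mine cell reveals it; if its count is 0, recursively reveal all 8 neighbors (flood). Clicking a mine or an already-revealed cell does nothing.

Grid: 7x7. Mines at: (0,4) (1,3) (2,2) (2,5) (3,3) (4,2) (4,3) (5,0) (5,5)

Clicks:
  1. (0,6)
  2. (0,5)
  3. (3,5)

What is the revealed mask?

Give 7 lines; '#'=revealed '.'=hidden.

Answer: .....##
.....##
.......
.....#.
.......
.......
.......

Derivation:
Click 1 (0,6) count=0: revealed 4 new [(0,5) (0,6) (1,5) (1,6)] -> total=4
Click 2 (0,5) count=1: revealed 0 new [(none)] -> total=4
Click 3 (3,5) count=1: revealed 1 new [(3,5)] -> total=5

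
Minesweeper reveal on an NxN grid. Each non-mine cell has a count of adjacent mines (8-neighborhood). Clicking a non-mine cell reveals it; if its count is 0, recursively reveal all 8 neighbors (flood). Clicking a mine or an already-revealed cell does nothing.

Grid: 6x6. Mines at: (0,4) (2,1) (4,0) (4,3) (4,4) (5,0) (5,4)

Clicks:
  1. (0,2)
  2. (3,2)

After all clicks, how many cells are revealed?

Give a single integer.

Answer: 9

Derivation:
Click 1 (0,2) count=0: revealed 8 new [(0,0) (0,1) (0,2) (0,3) (1,0) (1,1) (1,2) (1,3)] -> total=8
Click 2 (3,2) count=2: revealed 1 new [(3,2)] -> total=9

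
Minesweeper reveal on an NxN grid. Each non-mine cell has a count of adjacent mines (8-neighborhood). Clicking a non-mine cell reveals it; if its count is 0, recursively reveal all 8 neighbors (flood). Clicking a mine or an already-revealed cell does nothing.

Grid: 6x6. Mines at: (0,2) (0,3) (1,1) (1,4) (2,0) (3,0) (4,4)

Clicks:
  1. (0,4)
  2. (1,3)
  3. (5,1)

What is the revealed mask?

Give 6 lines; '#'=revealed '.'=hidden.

Answer: ....#.
...#..
.###..
.###..
####..
####..

Derivation:
Click 1 (0,4) count=2: revealed 1 new [(0,4)] -> total=1
Click 2 (1,3) count=3: revealed 1 new [(1,3)] -> total=2
Click 3 (5,1) count=0: revealed 14 new [(2,1) (2,2) (2,3) (3,1) (3,2) (3,3) (4,0) (4,1) (4,2) (4,3) (5,0) (5,1) (5,2) (5,3)] -> total=16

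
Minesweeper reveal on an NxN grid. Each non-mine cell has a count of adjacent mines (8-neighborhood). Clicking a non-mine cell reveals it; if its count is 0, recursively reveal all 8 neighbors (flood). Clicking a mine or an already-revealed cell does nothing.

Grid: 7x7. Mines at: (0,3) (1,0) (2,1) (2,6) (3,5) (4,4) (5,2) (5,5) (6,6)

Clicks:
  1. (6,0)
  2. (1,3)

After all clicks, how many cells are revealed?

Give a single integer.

Answer: 9

Derivation:
Click 1 (6,0) count=0: revealed 8 new [(3,0) (3,1) (4,0) (4,1) (5,0) (5,1) (6,0) (6,1)] -> total=8
Click 2 (1,3) count=1: revealed 1 new [(1,3)] -> total=9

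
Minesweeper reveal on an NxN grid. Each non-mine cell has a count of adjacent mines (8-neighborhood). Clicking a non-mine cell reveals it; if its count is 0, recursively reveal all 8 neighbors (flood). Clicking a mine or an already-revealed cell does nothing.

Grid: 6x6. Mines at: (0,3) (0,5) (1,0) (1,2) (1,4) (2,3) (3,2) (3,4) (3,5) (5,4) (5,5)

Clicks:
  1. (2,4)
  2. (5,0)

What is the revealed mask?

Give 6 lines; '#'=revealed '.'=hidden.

Answer: ......
......
##..#.
##....
####..
####..

Derivation:
Click 1 (2,4) count=4: revealed 1 new [(2,4)] -> total=1
Click 2 (5,0) count=0: revealed 12 new [(2,0) (2,1) (3,0) (3,1) (4,0) (4,1) (4,2) (4,3) (5,0) (5,1) (5,2) (5,3)] -> total=13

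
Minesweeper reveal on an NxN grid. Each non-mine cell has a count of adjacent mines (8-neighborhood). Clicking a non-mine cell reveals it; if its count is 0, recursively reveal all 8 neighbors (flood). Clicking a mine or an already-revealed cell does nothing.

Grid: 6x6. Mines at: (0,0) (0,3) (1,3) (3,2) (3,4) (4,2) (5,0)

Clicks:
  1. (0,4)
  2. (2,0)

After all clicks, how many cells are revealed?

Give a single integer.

Answer: 9

Derivation:
Click 1 (0,4) count=2: revealed 1 new [(0,4)] -> total=1
Click 2 (2,0) count=0: revealed 8 new [(1,0) (1,1) (2,0) (2,1) (3,0) (3,1) (4,0) (4,1)] -> total=9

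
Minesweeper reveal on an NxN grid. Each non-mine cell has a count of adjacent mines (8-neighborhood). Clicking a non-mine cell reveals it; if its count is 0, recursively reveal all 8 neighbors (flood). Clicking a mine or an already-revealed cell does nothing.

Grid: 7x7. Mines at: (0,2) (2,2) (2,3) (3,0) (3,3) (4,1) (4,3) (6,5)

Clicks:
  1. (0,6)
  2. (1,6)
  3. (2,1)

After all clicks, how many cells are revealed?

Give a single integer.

Click 1 (0,6) count=0: revealed 20 new [(0,3) (0,4) (0,5) (0,6) (1,3) (1,4) (1,5) (1,6) (2,4) (2,5) (2,6) (3,4) (3,5) (3,6) (4,4) (4,5) (4,6) (5,4) (5,5) (5,6)] -> total=20
Click 2 (1,6) count=0: revealed 0 new [(none)] -> total=20
Click 3 (2,1) count=2: revealed 1 new [(2,1)] -> total=21

Answer: 21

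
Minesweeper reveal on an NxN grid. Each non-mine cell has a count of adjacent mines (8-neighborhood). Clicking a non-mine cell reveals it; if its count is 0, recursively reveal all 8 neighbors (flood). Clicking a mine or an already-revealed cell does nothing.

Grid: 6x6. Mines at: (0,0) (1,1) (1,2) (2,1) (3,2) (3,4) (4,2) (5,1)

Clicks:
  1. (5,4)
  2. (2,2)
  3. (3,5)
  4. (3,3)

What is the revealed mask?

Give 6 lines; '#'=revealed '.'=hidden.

Answer: ......
......
..#...
...#.#
...###
...###

Derivation:
Click 1 (5,4) count=0: revealed 6 new [(4,3) (4,4) (4,5) (5,3) (5,4) (5,5)] -> total=6
Click 2 (2,2) count=4: revealed 1 new [(2,2)] -> total=7
Click 3 (3,5) count=1: revealed 1 new [(3,5)] -> total=8
Click 4 (3,3) count=3: revealed 1 new [(3,3)] -> total=9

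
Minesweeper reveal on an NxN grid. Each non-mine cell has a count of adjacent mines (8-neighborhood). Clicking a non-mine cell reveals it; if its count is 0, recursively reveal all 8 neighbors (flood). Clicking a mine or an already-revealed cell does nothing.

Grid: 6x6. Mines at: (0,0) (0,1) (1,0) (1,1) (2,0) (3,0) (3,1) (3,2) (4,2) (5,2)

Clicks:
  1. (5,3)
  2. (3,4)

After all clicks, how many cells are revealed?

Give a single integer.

Click 1 (5,3) count=2: revealed 1 new [(5,3)] -> total=1
Click 2 (3,4) count=0: revealed 20 new [(0,2) (0,3) (0,4) (0,5) (1,2) (1,3) (1,4) (1,5) (2,2) (2,3) (2,4) (2,5) (3,3) (3,4) (3,5) (4,3) (4,4) (4,5) (5,4) (5,5)] -> total=21

Answer: 21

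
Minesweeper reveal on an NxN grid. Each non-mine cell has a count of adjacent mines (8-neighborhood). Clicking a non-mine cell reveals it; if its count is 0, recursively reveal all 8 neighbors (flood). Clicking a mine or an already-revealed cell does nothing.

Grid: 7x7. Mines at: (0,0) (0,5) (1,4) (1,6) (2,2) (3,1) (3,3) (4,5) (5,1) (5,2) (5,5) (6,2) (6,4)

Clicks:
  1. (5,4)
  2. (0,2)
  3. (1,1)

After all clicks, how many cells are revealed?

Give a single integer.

Answer: 7

Derivation:
Click 1 (5,4) count=3: revealed 1 new [(5,4)] -> total=1
Click 2 (0,2) count=0: revealed 6 new [(0,1) (0,2) (0,3) (1,1) (1,2) (1,3)] -> total=7
Click 3 (1,1) count=2: revealed 0 new [(none)] -> total=7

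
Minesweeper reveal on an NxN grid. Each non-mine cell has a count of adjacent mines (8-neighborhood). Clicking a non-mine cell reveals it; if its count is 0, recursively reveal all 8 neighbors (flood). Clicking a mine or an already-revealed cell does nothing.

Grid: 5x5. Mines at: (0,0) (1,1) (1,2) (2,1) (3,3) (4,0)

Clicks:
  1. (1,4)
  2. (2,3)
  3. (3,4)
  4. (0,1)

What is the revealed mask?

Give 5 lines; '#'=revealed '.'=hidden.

Answer: .#.##
...##
...##
....#
.....

Derivation:
Click 1 (1,4) count=0: revealed 6 new [(0,3) (0,4) (1,3) (1,4) (2,3) (2,4)] -> total=6
Click 2 (2,3) count=2: revealed 0 new [(none)] -> total=6
Click 3 (3,4) count=1: revealed 1 new [(3,4)] -> total=7
Click 4 (0,1) count=3: revealed 1 new [(0,1)] -> total=8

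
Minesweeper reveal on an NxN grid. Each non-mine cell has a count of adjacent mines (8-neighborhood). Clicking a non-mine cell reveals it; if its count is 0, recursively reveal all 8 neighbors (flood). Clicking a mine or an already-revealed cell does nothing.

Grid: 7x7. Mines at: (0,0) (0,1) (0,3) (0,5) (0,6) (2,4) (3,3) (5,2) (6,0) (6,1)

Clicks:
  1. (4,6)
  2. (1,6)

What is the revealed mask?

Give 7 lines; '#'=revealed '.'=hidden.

Click 1 (4,6) count=0: revealed 19 new [(1,5) (1,6) (2,5) (2,6) (3,4) (3,5) (3,6) (4,3) (4,4) (4,5) (4,6) (5,3) (5,4) (5,5) (5,6) (6,3) (6,4) (6,5) (6,6)] -> total=19
Click 2 (1,6) count=2: revealed 0 new [(none)] -> total=19

Answer: .......
.....##
.....##
....###
...####
...####
...####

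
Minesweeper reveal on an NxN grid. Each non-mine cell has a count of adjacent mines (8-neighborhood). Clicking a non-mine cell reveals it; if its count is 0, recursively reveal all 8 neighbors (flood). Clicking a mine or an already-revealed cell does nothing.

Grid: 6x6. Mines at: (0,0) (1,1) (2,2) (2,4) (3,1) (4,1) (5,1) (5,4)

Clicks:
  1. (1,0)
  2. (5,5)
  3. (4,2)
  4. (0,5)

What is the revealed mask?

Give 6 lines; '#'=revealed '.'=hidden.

Answer: ..####
#.####
......
......
..#...
.....#

Derivation:
Click 1 (1,0) count=2: revealed 1 new [(1,0)] -> total=1
Click 2 (5,5) count=1: revealed 1 new [(5,5)] -> total=2
Click 3 (4,2) count=3: revealed 1 new [(4,2)] -> total=3
Click 4 (0,5) count=0: revealed 8 new [(0,2) (0,3) (0,4) (0,5) (1,2) (1,3) (1,4) (1,5)] -> total=11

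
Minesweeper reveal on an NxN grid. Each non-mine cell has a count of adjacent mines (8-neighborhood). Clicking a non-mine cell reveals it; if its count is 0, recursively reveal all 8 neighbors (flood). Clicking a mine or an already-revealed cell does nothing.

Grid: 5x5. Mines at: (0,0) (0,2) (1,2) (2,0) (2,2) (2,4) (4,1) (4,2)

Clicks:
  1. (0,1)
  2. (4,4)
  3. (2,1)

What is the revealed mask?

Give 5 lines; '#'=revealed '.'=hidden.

Answer: .#...
.....
.#...
...##
...##

Derivation:
Click 1 (0,1) count=3: revealed 1 new [(0,1)] -> total=1
Click 2 (4,4) count=0: revealed 4 new [(3,3) (3,4) (4,3) (4,4)] -> total=5
Click 3 (2,1) count=3: revealed 1 new [(2,1)] -> total=6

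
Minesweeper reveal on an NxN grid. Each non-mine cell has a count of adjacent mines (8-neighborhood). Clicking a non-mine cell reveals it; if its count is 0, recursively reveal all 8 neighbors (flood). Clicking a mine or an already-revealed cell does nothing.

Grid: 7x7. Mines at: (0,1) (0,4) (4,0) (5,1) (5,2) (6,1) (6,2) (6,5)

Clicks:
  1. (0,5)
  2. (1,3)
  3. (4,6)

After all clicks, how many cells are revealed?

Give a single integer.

Answer: 33

Derivation:
Click 1 (0,5) count=1: revealed 1 new [(0,5)] -> total=1
Click 2 (1,3) count=1: revealed 1 new [(1,3)] -> total=2
Click 3 (4,6) count=0: revealed 31 new [(0,6) (1,0) (1,1) (1,2) (1,4) (1,5) (1,6) (2,0) (2,1) (2,2) (2,3) (2,4) (2,5) (2,6) (3,0) (3,1) (3,2) (3,3) (3,4) (3,5) (3,6) (4,1) (4,2) (4,3) (4,4) (4,5) (4,6) (5,3) (5,4) (5,5) (5,6)] -> total=33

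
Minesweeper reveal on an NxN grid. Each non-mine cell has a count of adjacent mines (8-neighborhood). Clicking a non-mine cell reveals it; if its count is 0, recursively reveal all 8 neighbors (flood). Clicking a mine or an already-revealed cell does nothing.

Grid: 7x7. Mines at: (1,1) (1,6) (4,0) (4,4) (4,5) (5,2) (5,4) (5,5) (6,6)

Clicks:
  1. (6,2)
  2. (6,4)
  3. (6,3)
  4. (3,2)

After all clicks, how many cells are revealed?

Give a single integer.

Click 1 (6,2) count=1: revealed 1 new [(6,2)] -> total=1
Click 2 (6,4) count=2: revealed 1 new [(6,4)] -> total=2
Click 3 (6,3) count=2: revealed 1 new [(6,3)] -> total=3
Click 4 (3,2) count=0: revealed 21 new [(0,2) (0,3) (0,4) (0,5) (1,2) (1,3) (1,4) (1,5) (2,1) (2,2) (2,3) (2,4) (2,5) (3,1) (3,2) (3,3) (3,4) (3,5) (4,1) (4,2) (4,3)] -> total=24

Answer: 24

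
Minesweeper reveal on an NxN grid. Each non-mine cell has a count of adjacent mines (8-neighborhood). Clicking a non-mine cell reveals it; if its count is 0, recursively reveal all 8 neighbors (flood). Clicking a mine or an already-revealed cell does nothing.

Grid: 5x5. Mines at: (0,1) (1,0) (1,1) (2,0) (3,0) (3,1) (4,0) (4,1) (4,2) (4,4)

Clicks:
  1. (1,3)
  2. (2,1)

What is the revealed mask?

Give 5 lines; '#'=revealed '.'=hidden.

Answer: ..###
..###
.####
..###
.....

Derivation:
Click 1 (1,3) count=0: revealed 12 new [(0,2) (0,3) (0,4) (1,2) (1,3) (1,4) (2,2) (2,3) (2,4) (3,2) (3,3) (3,4)] -> total=12
Click 2 (2,1) count=5: revealed 1 new [(2,1)] -> total=13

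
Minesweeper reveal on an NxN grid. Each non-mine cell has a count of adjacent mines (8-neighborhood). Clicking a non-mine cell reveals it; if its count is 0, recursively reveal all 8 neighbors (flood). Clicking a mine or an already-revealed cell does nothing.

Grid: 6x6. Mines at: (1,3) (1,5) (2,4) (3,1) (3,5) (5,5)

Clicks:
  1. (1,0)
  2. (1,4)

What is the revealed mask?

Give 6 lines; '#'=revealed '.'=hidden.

Answer: ###...
###.#.
###...
......
......
......

Derivation:
Click 1 (1,0) count=0: revealed 9 new [(0,0) (0,1) (0,2) (1,0) (1,1) (1,2) (2,0) (2,1) (2,2)] -> total=9
Click 2 (1,4) count=3: revealed 1 new [(1,4)] -> total=10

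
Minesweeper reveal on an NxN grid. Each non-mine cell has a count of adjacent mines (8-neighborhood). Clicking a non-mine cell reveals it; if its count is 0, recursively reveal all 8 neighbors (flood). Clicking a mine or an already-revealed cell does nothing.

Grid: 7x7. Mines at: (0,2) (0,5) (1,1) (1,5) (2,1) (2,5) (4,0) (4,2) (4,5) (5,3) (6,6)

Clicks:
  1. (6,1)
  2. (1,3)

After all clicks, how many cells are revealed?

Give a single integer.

Click 1 (6,1) count=0: revealed 6 new [(5,0) (5,1) (5,2) (6,0) (6,1) (6,2)] -> total=6
Click 2 (1,3) count=1: revealed 1 new [(1,3)] -> total=7

Answer: 7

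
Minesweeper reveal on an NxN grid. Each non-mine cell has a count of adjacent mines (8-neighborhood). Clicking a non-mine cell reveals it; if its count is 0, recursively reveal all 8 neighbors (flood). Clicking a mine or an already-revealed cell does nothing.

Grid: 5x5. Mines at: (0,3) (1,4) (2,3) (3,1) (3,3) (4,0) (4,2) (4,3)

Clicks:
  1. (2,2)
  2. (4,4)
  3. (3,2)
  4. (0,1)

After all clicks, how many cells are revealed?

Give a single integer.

Click 1 (2,2) count=3: revealed 1 new [(2,2)] -> total=1
Click 2 (4,4) count=2: revealed 1 new [(4,4)] -> total=2
Click 3 (3,2) count=5: revealed 1 new [(3,2)] -> total=3
Click 4 (0,1) count=0: revealed 8 new [(0,0) (0,1) (0,2) (1,0) (1,1) (1,2) (2,0) (2,1)] -> total=11

Answer: 11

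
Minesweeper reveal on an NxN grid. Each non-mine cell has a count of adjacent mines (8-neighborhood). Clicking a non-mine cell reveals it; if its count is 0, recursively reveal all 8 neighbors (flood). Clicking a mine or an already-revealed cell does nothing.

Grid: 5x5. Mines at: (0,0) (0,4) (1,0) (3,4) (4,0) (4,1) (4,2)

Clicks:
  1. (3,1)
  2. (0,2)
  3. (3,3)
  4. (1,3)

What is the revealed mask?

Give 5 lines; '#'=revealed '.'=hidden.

Click 1 (3,1) count=3: revealed 1 new [(3,1)] -> total=1
Click 2 (0,2) count=0: revealed 11 new [(0,1) (0,2) (0,3) (1,1) (1,2) (1,3) (2,1) (2,2) (2,3) (3,2) (3,3)] -> total=12
Click 3 (3,3) count=2: revealed 0 new [(none)] -> total=12
Click 4 (1,3) count=1: revealed 0 new [(none)] -> total=12

Answer: .###.
.###.
.###.
.###.
.....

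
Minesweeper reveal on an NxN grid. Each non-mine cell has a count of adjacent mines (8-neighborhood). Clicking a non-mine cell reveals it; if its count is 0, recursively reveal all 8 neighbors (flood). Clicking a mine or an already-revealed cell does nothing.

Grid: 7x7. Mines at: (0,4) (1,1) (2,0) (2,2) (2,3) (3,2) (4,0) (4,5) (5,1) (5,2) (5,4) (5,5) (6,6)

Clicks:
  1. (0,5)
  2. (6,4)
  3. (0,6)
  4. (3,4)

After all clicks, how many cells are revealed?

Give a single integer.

Click 1 (0,5) count=1: revealed 1 new [(0,5)] -> total=1
Click 2 (6,4) count=2: revealed 1 new [(6,4)] -> total=2
Click 3 (0,6) count=0: revealed 10 new [(0,6) (1,4) (1,5) (1,6) (2,4) (2,5) (2,6) (3,4) (3,5) (3,6)] -> total=12
Click 4 (3,4) count=2: revealed 0 new [(none)] -> total=12

Answer: 12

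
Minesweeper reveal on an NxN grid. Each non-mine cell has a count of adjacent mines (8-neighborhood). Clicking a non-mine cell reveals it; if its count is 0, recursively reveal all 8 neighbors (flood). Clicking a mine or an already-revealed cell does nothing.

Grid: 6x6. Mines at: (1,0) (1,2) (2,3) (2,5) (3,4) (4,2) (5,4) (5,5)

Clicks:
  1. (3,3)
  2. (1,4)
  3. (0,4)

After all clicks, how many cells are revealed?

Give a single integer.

Answer: 7

Derivation:
Click 1 (3,3) count=3: revealed 1 new [(3,3)] -> total=1
Click 2 (1,4) count=2: revealed 1 new [(1,4)] -> total=2
Click 3 (0,4) count=0: revealed 5 new [(0,3) (0,4) (0,5) (1,3) (1,5)] -> total=7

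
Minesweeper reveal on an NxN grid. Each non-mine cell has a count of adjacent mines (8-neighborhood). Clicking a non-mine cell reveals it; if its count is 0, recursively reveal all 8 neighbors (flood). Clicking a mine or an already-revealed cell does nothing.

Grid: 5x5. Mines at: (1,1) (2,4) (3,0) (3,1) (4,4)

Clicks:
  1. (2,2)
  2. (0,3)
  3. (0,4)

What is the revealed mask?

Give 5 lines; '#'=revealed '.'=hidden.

Answer: ..###
..###
..#..
.....
.....

Derivation:
Click 1 (2,2) count=2: revealed 1 new [(2,2)] -> total=1
Click 2 (0,3) count=0: revealed 6 new [(0,2) (0,3) (0,4) (1,2) (1,3) (1,4)] -> total=7
Click 3 (0,4) count=0: revealed 0 new [(none)] -> total=7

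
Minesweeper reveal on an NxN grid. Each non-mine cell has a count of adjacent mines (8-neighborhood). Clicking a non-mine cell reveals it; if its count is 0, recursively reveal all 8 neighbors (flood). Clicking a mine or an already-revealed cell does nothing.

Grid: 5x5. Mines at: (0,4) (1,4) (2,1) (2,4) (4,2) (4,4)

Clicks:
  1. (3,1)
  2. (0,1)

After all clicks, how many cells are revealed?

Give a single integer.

Click 1 (3,1) count=2: revealed 1 new [(3,1)] -> total=1
Click 2 (0,1) count=0: revealed 8 new [(0,0) (0,1) (0,2) (0,3) (1,0) (1,1) (1,2) (1,3)] -> total=9

Answer: 9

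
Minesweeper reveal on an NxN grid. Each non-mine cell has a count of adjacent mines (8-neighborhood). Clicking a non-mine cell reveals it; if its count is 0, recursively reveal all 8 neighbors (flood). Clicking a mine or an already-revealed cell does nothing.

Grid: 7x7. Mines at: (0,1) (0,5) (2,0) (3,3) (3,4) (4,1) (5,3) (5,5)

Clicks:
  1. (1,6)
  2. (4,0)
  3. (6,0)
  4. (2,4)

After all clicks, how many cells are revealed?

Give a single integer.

Click 1 (1,6) count=1: revealed 1 new [(1,6)] -> total=1
Click 2 (4,0) count=1: revealed 1 new [(4,0)] -> total=2
Click 3 (6,0) count=0: revealed 6 new [(5,0) (5,1) (5,2) (6,0) (6,1) (6,2)] -> total=8
Click 4 (2,4) count=2: revealed 1 new [(2,4)] -> total=9

Answer: 9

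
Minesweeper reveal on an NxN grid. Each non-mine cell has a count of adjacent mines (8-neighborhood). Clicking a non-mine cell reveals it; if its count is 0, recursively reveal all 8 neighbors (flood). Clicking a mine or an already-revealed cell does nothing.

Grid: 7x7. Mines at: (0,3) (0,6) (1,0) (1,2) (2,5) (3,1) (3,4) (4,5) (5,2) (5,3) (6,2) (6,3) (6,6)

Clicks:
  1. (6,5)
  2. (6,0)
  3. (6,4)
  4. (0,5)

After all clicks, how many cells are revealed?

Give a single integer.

Click 1 (6,5) count=1: revealed 1 new [(6,5)] -> total=1
Click 2 (6,0) count=0: revealed 6 new [(4,0) (4,1) (5,0) (5,1) (6,0) (6,1)] -> total=7
Click 3 (6,4) count=2: revealed 1 new [(6,4)] -> total=8
Click 4 (0,5) count=1: revealed 1 new [(0,5)] -> total=9

Answer: 9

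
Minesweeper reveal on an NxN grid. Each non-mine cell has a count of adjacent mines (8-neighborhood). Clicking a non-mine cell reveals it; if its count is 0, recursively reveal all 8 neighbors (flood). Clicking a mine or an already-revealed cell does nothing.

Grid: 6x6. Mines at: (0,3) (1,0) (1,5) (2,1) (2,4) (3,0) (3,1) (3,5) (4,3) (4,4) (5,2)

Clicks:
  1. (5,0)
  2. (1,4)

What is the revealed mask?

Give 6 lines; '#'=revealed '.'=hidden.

Click 1 (5,0) count=0: revealed 4 new [(4,0) (4,1) (5,0) (5,1)] -> total=4
Click 2 (1,4) count=3: revealed 1 new [(1,4)] -> total=5

Answer: ......
....#.
......
......
##....
##....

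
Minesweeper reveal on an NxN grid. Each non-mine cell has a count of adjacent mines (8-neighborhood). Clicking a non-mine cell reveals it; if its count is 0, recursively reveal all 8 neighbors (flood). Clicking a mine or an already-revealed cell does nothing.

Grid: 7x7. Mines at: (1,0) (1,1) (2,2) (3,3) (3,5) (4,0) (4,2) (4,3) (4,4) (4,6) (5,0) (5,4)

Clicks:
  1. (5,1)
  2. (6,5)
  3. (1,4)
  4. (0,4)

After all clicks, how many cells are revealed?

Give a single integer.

Answer: 16

Derivation:
Click 1 (5,1) count=3: revealed 1 new [(5,1)] -> total=1
Click 2 (6,5) count=1: revealed 1 new [(6,5)] -> total=2
Click 3 (1,4) count=0: revealed 14 new [(0,2) (0,3) (0,4) (0,5) (0,6) (1,2) (1,3) (1,4) (1,5) (1,6) (2,3) (2,4) (2,5) (2,6)] -> total=16
Click 4 (0,4) count=0: revealed 0 new [(none)] -> total=16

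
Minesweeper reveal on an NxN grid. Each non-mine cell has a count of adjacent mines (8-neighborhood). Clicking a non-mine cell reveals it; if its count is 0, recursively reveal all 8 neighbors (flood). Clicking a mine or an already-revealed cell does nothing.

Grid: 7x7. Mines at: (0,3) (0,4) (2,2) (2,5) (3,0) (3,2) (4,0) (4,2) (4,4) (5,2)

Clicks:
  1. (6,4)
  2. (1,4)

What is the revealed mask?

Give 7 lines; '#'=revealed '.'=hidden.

Click 1 (6,4) count=0: revealed 12 new [(3,5) (3,6) (4,5) (4,6) (5,3) (5,4) (5,5) (5,6) (6,3) (6,4) (6,5) (6,6)] -> total=12
Click 2 (1,4) count=3: revealed 1 new [(1,4)] -> total=13

Answer: .......
....#..
.......
.....##
.....##
...####
...####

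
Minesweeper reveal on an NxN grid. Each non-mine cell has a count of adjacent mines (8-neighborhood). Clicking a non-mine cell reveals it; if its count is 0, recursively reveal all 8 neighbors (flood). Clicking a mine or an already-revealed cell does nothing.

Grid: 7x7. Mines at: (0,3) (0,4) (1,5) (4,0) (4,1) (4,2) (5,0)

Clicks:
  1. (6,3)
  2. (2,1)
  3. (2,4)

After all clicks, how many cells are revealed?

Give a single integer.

Answer: 38

Derivation:
Click 1 (6,3) count=0: revealed 38 new [(0,0) (0,1) (0,2) (1,0) (1,1) (1,2) (1,3) (1,4) (2,0) (2,1) (2,2) (2,3) (2,4) (2,5) (2,6) (3,0) (3,1) (3,2) (3,3) (3,4) (3,5) (3,6) (4,3) (4,4) (4,5) (4,6) (5,1) (5,2) (5,3) (5,4) (5,5) (5,6) (6,1) (6,2) (6,3) (6,4) (6,5) (6,6)] -> total=38
Click 2 (2,1) count=0: revealed 0 new [(none)] -> total=38
Click 3 (2,4) count=1: revealed 0 new [(none)] -> total=38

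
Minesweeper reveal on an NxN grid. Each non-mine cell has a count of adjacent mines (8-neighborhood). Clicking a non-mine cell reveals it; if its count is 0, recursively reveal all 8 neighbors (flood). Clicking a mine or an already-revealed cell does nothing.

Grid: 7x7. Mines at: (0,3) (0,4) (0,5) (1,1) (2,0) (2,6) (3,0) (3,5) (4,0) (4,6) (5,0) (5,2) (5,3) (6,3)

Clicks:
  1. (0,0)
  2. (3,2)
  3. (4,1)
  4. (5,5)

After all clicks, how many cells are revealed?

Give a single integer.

Click 1 (0,0) count=1: revealed 1 new [(0,0)] -> total=1
Click 2 (3,2) count=0: revealed 15 new [(1,2) (1,3) (1,4) (2,1) (2,2) (2,3) (2,4) (3,1) (3,2) (3,3) (3,4) (4,1) (4,2) (4,3) (4,4)] -> total=16
Click 3 (4,1) count=4: revealed 0 new [(none)] -> total=16
Click 4 (5,5) count=1: revealed 1 new [(5,5)] -> total=17

Answer: 17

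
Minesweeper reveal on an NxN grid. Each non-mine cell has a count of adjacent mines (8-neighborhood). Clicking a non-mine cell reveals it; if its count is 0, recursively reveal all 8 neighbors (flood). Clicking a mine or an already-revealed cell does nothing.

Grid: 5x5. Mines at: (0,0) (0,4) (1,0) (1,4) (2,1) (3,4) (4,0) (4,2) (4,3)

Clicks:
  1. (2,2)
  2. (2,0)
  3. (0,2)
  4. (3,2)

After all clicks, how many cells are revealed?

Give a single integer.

Answer: 9

Derivation:
Click 1 (2,2) count=1: revealed 1 new [(2,2)] -> total=1
Click 2 (2,0) count=2: revealed 1 new [(2,0)] -> total=2
Click 3 (0,2) count=0: revealed 6 new [(0,1) (0,2) (0,3) (1,1) (1,2) (1,3)] -> total=8
Click 4 (3,2) count=3: revealed 1 new [(3,2)] -> total=9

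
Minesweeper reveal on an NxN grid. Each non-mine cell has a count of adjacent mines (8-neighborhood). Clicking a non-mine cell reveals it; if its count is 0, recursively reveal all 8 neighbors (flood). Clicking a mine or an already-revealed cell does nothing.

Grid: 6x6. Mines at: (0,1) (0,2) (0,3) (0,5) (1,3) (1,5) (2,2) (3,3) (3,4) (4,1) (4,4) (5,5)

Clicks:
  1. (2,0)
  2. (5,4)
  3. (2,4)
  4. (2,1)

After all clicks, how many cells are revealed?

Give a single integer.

Answer: 8

Derivation:
Click 1 (2,0) count=0: revealed 6 new [(1,0) (1,1) (2,0) (2,1) (3,0) (3,1)] -> total=6
Click 2 (5,4) count=2: revealed 1 new [(5,4)] -> total=7
Click 3 (2,4) count=4: revealed 1 new [(2,4)] -> total=8
Click 4 (2,1) count=1: revealed 0 new [(none)] -> total=8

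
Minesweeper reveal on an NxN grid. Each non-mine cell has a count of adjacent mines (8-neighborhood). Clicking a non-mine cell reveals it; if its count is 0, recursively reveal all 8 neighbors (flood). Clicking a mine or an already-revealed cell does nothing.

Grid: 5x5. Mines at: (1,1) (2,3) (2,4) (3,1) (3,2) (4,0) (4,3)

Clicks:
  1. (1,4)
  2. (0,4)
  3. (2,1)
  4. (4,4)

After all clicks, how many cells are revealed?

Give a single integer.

Click 1 (1,4) count=2: revealed 1 new [(1,4)] -> total=1
Click 2 (0,4) count=0: revealed 5 new [(0,2) (0,3) (0,4) (1,2) (1,3)] -> total=6
Click 3 (2,1) count=3: revealed 1 new [(2,1)] -> total=7
Click 4 (4,4) count=1: revealed 1 new [(4,4)] -> total=8

Answer: 8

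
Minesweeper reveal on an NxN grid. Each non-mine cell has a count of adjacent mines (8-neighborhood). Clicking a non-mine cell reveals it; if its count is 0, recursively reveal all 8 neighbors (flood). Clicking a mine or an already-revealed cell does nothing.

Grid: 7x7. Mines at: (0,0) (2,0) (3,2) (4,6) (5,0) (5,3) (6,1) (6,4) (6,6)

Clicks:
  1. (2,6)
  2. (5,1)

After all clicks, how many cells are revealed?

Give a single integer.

Answer: 26

Derivation:
Click 1 (2,6) count=0: revealed 25 new [(0,1) (0,2) (0,3) (0,4) (0,5) (0,6) (1,1) (1,2) (1,3) (1,4) (1,5) (1,6) (2,1) (2,2) (2,3) (2,4) (2,5) (2,6) (3,3) (3,4) (3,5) (3,6) (4,3) (4,4) (4,5)] -> total=25
Click 2 (5,1) count=2: revealed 1 new [(5,1)] -> total=26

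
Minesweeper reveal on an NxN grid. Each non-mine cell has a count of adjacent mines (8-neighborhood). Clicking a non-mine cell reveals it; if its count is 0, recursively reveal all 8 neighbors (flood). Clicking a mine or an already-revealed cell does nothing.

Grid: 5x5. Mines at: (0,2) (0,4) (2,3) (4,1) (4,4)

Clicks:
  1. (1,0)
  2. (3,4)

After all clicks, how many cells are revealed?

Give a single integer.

Answer: 12

Derivation:
Click 1 (1,0) count=0: revealed 11 new [(0,0) (0,1) (1,0) (1,1) (1,2) (2,0) (2,1) (2,2) (3,0) (3,1) (3,2)] -> total=11
Click 2 (3,4) count=2: revealed 1 new [(3,4)] -> total=12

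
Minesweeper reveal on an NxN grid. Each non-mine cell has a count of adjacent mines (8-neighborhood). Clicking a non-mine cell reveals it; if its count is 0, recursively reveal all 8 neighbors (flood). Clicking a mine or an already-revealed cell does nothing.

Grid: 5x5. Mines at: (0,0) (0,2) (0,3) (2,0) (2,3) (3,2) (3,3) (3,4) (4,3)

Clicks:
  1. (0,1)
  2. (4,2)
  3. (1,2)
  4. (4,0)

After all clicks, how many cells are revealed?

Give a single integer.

Click 1 (0,1) count=2: revealed 1 new [(0,1)] -> total=1
Click 2 (4,2) count=3: revealed 1 new [(4,2)] -> total=2
Click 3 (1,2) count=3: revealed 1 new [(1,2)] -> total=3
Click 4 (4,0) count=0: revealed 4 new [(3,0) (3,1) (4,0) (4,1)] -> total=7

Answer: 7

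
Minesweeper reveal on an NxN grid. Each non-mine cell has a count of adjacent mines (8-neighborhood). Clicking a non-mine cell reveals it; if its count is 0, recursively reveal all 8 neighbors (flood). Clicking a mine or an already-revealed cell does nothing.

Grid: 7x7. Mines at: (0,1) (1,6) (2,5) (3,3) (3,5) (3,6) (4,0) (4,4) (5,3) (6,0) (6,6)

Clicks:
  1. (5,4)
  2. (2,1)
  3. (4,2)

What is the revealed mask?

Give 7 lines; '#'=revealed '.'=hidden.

Click 1 (5,4) count=2: revealed 1 new [(5,4)] -> total=1
Click 2 (2,1) count=0: revealed 9 new [(1,0) (1,1) (1,2) (2,0) (2,1) (2,2) (3,0) (3,1) (3,2)] -> total=10
Click 3 (4,2) count=2: revealed 1 new [(4,2)] -> total=11

Answer: .......
###....
###....
###....
..#....
....#..
.......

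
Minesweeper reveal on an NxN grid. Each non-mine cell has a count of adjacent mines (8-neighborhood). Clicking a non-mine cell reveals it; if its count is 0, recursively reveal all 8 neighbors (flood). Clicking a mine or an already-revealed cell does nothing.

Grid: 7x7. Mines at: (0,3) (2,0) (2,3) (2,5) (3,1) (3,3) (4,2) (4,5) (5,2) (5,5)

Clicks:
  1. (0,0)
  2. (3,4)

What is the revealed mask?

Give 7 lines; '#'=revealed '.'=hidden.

Answer: ###....
###....
.......
....#..
.......
.......
.......

Derivation:
Click 1 (0,0) count=0: revealed 6 new [(0,0) (0,1) (0,2) (1,0) (1,1) (1,2)] -> total=6
Click 2 (3,4) count=4: revealed 1 new [(3,4)] -> total=7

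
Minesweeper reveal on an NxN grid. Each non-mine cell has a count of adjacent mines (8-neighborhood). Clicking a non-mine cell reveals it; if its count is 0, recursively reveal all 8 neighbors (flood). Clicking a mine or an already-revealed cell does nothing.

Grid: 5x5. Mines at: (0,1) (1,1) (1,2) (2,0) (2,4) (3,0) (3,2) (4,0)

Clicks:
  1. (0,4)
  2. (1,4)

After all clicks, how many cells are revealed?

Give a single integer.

Answer: 4

Derivation:
Click 1 (0,4) count=0: revealed 4 new [(0,3) (0,4) (1,3) (1,4)] -> total=4
Click 2 (1,4) count=1: revealed 0 new [(none)] -> total=4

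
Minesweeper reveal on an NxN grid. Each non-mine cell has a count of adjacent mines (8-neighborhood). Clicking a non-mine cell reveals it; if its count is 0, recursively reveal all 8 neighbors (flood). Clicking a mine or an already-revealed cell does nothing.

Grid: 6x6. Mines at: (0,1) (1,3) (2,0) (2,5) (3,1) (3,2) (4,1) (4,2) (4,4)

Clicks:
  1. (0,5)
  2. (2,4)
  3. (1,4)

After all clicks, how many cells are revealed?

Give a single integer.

Answer: 5

Derivation:
Click 1 (0,5) count=0: revealed 4 new [(0,4) (0,5) (1,4) (1,5)] -> total=4
Click 2 (2,4) count=2: revealed 1 new [(2,4)] -> total=5
Click 3 (1,4) count=2: revealed 0 new [(none)] -> total=5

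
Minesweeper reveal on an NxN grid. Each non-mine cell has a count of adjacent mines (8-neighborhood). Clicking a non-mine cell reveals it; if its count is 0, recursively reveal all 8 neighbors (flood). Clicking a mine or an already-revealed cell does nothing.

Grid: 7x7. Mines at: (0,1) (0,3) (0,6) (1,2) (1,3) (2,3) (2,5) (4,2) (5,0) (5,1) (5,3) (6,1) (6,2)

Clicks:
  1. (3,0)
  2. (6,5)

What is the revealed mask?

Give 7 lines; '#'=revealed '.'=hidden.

Answer: .......
##.....
##.....
##..###
##..###
....###
....###

Derivation:
Click 1 (3,0) count=0: revealed 8 new [(1,0) (1,1) (2,0) (2,1) (3,0) (3,1) (4,0) (4,1)] -> total=8
Click 2 (6,5) count=0: revealed 12 new [(3,4) (3,5) (3,6) (4,4) (4,5) (4,6) (5,4) (5,5) (5,6) (6,4) (6,5) (6,6)] -> total=20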